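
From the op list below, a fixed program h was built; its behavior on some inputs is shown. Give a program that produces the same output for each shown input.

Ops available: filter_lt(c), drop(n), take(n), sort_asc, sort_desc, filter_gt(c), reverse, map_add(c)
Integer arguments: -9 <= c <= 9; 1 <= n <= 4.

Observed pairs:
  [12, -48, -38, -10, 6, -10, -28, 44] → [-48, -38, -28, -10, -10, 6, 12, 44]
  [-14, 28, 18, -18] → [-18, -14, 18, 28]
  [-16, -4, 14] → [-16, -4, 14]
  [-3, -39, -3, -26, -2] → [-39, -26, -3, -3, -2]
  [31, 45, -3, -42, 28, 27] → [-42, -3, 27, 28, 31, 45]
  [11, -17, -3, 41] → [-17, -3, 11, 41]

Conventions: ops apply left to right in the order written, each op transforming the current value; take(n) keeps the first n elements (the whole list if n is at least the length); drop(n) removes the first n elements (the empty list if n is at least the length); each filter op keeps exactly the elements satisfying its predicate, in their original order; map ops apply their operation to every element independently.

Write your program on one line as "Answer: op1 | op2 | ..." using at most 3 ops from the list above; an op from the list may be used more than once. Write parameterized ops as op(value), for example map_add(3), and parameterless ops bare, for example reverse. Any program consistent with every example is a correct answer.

sort_desc | reverse

Check, running the answer program on each example:
  [12, -48, -38, -10, 6, -10, -28, 44] -> [44, 12, 6, -10, -10, -28, -38, -48] -> [-48, -38, -28, -10, -10, 6, 12, 44]
  [-14, 28, 18, -18] -> [28, 18, -14, -18] -> [-18, -14, 18, 28]
  [-16, -4, 14] -> [14, -4, -16] -> [-16, -4, 14]
  [-3, -39, -3, -26, -2] -> [-2, -3, -3, -26, -39] -> [-39, -26, -3, -3, -2]
  [31, 45, -3, -42, 28, 27] -> [45, 31, 28, 27, -3, -42] -> [-42, -3, 27, 28, 31, 45]
  [11, -17, -3, 41] -> [41, 11, -3, -17] -> [-17, -3, 11, 41]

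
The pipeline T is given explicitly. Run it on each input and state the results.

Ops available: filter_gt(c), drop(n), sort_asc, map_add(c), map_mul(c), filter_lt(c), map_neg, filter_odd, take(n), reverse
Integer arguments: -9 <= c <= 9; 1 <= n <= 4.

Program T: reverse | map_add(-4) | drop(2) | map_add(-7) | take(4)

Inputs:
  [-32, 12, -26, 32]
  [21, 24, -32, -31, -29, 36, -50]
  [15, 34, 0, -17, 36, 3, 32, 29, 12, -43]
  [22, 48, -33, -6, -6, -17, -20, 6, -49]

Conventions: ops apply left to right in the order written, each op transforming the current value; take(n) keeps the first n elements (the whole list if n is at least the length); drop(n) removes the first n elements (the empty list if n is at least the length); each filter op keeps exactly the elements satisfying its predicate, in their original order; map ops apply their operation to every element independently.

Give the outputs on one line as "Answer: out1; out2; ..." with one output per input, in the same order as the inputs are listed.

Execution, op by op:
  [-32, 12, -26, 32] -> [32, -26, 12, -32] -> [28, -30, 8, -36] -> [8, -36] -> [1, -43] -> [1, -43]
  [21, 24, -32, -31, -29, 36, -50] -> [-50, 36, -29, -31, -32, 24, 21] -> [-54, 32, -33, -35, -36, 20, 17] -> [-33, -35, -36, 20, 17] -> [-40, -42, -43, 13, 10] -> [-40, -42, -43, 13]
  [15, 34, 0, -17, 36, 3, 32, 29, 12, -43] -> [-43, 12, 29, 32, 3, 36, -17, 0, 34, 15] -> [-47, 8, 25, 28, -1, 32, -21, -4, 30, 11] -> [25, 28, -1, 32, -21, -4, 30, 11] -> [18, 21, -8, 25, -28, -11, 23, 4] -> [18, 21, -8, 25]
  [22, 48, -33, -6, -6, -17, -20, 6, -49] -> [-49, 6, -20, -17, -6, -6, -33, 48, 22] -> [-53, 2, -24, -21, -10, -10, -37, 44, 18] -> [-24, -21, -10, -10, -37, 44, 18] -> [-31, -28, -17, -17, -44, 37, 11] -> [-31, -28, -17, -17]

[1, -43]; [-40, -42, -43, 13]; [18, 21, -8, 25]; [-31, -28, -17, -17]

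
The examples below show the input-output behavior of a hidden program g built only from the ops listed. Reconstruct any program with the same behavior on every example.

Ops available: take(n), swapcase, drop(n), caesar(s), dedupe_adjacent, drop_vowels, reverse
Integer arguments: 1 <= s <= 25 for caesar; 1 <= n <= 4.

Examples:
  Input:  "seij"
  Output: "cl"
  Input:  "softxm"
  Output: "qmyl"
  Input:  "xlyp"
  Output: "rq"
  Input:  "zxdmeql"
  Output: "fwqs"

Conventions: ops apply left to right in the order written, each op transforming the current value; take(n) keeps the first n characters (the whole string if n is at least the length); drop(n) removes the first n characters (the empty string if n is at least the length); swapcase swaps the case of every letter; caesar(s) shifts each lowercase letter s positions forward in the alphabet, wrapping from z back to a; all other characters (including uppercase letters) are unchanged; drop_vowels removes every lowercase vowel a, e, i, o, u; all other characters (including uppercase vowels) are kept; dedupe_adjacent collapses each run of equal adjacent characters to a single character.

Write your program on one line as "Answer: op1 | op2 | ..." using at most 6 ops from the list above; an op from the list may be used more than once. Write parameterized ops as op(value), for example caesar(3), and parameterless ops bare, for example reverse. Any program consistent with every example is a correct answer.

drop_vowels | caesar(19) | drop_vowels | take(4) | reverse

Check, running the answer program on each example:
  "seij" -> "sj" -> "lc" -> "lc" -> "lc" -> "cl"
  "softxm" -> "sftxm" -> "lymqf" -> "lymqf" -> "lymq" -> "qmyl"
  "xlyp" -> "xlyp" -> "qeri" -> "qr" -> "qr" -> "rq"
  "zxdmeql" -> "zxdmql" -> "sqwfje" -> "sqwfj" -> "sqwf" -> "fwqs"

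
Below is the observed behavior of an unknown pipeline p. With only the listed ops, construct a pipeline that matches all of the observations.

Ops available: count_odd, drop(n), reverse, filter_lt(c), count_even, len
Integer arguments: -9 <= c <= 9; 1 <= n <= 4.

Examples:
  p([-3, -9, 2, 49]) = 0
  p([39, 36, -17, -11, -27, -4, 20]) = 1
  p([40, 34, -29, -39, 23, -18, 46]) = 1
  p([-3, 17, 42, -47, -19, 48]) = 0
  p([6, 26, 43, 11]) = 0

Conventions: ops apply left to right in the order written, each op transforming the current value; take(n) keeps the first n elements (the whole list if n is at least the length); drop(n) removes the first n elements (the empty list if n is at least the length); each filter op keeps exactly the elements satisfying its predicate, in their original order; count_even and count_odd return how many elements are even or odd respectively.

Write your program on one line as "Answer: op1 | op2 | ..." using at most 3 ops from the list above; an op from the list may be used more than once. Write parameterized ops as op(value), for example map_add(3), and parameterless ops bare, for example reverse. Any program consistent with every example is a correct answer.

filter_lt(-1) | reverse | count_even

Check, running the answer program on each example:
  [-3, -9, 2, 49] -> [-3, -9] -> [-9, -3] -> 0
  [39, 36, -17, -11, -27, -4, 20] -> [-17, -11, -27, -4] -> [-4, -27, -11, -17] -> 1
  [40, 34, -29, -39, 23, -18, 46] -> [-29, -39, -18] -> [-18, -39, -29] -> 1
  [-3, 17, 42, -47, -19, 48] -> [-3, -47, -19] -> [-19, -47, -3] -> 0
  [6, 26, 43, 11] -> [] -> [] -> 0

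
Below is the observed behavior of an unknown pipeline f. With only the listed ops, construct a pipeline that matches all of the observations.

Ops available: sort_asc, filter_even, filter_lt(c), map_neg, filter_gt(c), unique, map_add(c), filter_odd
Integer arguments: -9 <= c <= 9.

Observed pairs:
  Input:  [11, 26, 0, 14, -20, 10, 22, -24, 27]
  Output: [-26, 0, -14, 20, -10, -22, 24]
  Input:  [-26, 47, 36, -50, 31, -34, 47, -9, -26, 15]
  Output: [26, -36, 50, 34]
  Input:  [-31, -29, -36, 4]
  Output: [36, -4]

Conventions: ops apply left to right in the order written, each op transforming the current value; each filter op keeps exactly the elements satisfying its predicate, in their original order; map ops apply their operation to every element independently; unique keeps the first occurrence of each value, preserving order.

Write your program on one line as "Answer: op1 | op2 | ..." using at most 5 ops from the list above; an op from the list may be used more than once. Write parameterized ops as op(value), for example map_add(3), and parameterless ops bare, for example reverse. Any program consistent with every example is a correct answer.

map_neg | unique | map_add(-4) | filter_even | map_add(4)

Check, running the answer program on each example:
  [11, 26, 0, 14, -20, 10, 22, -24, 27] -> [-11, -26, 0, -14, 20, -10, -22, 24, -27] -> [-11, -26, 0, -14, 20, -10, -22, 24, -27] -> [-15, -30, -4, -18, 16, -14, -26, 20, -31] -> [-30, -4, -18, 16, -14, -26, 20] -> [-26, 0, -14, 20, -10, -22, 24]
  [-26, 47, 36, -50, 31, -34, 47, -9, -26, 15] -> [26, -47, -36, 50, -31, 34, -47, 9, 26, -15] -> [26, -47, -36, 50, -31, 34, 9, -15] -> [22, -51, -40, 46, -35, 30, 5, -19] -> [22, -40, 46, 30] -> [26, -36, 50, 34]
  [-31, -29, -36, 4] -> [31, 29, 36, -4] -> [31, 29, 36, -4] -> [27, 25, 32, -8] -> [32, -8] -> [36, -4]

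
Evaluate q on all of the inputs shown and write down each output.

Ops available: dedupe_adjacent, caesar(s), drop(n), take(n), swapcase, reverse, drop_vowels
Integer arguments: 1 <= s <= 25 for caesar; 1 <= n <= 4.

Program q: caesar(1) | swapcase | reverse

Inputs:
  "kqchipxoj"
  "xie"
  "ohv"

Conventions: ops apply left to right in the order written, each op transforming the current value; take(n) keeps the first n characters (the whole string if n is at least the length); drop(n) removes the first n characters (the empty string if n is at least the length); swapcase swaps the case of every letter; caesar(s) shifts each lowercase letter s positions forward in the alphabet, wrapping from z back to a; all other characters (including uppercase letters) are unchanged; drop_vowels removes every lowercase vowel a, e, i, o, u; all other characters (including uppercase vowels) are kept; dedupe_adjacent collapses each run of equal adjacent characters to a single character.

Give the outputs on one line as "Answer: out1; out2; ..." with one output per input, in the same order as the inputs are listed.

"KPYQJIDRL"; "FJY"; "WIP"

Execution, op by op:
  "kqchipxoj" -> "lrdijqypk" -> "LRDIJQYPK" -> "KPYQJIDRL"
  "xie" -> "yjf" -> "YJF" -> "FJY"
  "ohv" -> "piw" -> "PIW" -> "WIP"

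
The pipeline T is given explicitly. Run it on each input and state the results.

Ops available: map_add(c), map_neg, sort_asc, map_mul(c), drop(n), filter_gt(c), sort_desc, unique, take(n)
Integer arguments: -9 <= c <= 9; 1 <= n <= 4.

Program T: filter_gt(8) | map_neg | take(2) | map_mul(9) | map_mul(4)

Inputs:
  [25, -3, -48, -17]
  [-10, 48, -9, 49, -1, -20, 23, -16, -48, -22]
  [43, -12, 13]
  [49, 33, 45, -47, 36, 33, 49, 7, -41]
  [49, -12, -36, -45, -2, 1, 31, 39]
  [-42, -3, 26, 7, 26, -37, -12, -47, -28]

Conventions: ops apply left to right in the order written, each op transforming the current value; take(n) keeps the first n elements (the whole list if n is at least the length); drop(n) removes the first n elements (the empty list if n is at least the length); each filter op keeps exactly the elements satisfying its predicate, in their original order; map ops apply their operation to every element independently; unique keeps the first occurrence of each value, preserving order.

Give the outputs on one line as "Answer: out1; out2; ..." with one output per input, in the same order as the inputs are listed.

[-900]; [-1728, -1764]; [-1548, -468]; [-1764, -1188]; [-1764, -1116]; [-936, -936]

Execution, op by op:
  [25, -3, -48, -17] -> [25] -> [-25] -> [-25] -> [-225] -> [-900]
  [-10, 48, -9, 49, -1, -20, 23, -16, -48, -22] -> [48, 49, 23] -> [-48, -49, -23] -> [-48, -49] -> [-432, -441] -> [-1728, -1764]
  [43, -12, 13] -> [43, 13] -> [-43, -13] -> [-43, -13] -> [-387, -117] -> [-1548, -468]
  [49, 33, 45, -47, 36, 33, 49, 7, -41] -> [49, 33, 45, 36, 33, 49] -> [-49, -33, -45, -36, -33, -49] -> [-49, -33] -> [-441, -297] -> [-1764, -1188]
  [49, -12, -36, -45, -2, 1, 31, 39] -> [49, 31, 39] -> [-49, -31, -39] -> [-49, -31] -> [-441, -279] -> [-1764, -1116]
  [-42, -3, 26, 7, 26, -37, -12, -47, -28] -> [26, 26] -> [-26, -26] -> [-26, -26] -> [-234, -234] -> [-936, -936]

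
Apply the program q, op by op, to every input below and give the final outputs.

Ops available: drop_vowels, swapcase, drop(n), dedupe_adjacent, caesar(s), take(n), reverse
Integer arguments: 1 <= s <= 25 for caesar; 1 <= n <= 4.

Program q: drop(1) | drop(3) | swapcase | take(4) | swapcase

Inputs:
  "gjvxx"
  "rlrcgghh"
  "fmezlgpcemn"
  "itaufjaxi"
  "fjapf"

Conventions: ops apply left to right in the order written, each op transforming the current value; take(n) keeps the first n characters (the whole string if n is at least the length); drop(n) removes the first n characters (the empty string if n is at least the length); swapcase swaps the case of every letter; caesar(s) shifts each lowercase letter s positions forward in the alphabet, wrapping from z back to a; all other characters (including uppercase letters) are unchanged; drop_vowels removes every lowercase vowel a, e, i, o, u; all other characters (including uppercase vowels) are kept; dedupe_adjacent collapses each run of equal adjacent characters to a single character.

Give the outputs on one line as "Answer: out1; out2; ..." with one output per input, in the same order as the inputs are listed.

Execution, op by op:
  "gjvxx" -> "jvxx" -> "x" -> "X" -> "X" -> "x"
  "rlrcgghh" -> "lrcgghh" -> "gghh" -> "GGHH" -> "GGHH" -> "gghh"
  "fmezlgpcemn" -> "mezlgpcemn" -> "lgpcemn" -> "LGPCEMN" -> "LGPC" -> "lgpc"
  "itaufjaxi" -> "taufjaxi" -> "fjaxi" -> "FJAXI" -> "FJAX" -> "fjax"
  "fjapf" -> "japf" -> "f" -> "F" -> "F" -> "f"

"x"; "gghh"; "lgpc"; "fjax"; "f"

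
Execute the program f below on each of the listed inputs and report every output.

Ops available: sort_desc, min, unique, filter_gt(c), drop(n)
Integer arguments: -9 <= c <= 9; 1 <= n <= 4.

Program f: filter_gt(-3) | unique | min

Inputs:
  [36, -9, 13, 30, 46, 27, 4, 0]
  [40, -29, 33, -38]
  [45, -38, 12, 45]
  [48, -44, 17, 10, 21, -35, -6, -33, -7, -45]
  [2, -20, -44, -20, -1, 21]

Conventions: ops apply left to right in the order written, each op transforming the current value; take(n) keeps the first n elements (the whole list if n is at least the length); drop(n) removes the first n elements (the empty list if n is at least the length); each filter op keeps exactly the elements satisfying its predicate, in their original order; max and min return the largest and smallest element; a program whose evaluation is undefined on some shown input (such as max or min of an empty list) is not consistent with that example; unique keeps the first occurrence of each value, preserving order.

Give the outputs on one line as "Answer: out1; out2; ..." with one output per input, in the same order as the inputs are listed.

0; 33; 12; 10; -1

Execution, op by op:
  [36, -9, 13, 30, 46, 27, 4, 0] -> [36, 13, 30, 46, 27, 4, 0] -> [36, 13, 30, 46, 27, 4, 0] -> 0
  [40, -29, 33, -38] -> [40, 33] -> [40, 33] -> 33
  [45, -38, 12, 45] -> [45, 12, 45] -> [45, 12] -> 12
  [48, -44, 17, 10, 21, -35, -6, -33, -7, -45] -> [48, 17, 10, 21] -> [48, 17, 10, 21] -> 10
  [2, -20, -44, -20, -1, 21] -> [2, -1, 21] -> [2, -1, 21] -> -1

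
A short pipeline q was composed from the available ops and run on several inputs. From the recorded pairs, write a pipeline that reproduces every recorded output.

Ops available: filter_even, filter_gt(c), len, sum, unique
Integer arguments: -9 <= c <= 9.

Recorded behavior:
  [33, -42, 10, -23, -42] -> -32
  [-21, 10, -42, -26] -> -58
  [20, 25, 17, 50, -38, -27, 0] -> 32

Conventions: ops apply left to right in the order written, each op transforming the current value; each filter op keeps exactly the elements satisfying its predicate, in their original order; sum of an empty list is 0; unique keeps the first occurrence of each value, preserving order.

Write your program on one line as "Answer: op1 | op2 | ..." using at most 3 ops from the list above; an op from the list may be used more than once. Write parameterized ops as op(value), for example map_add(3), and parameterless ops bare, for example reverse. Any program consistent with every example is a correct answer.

unique | filter_even | sum

Check, running the answer program on each example:
  [33, -42, 10, -23, -42] -> [33, -42, 10, -23] -> [-42, 10] -> -32
  [-21, 10, -42, -26] -> [-21, 10, -42, -26] -> [10, -42, -26] -> -58
  [20, 25, 17, 50, -38, -27, 0] -> [20, 25, 17, 50, -38, -27, 0] -> [20, 50, -38, 0] -> 32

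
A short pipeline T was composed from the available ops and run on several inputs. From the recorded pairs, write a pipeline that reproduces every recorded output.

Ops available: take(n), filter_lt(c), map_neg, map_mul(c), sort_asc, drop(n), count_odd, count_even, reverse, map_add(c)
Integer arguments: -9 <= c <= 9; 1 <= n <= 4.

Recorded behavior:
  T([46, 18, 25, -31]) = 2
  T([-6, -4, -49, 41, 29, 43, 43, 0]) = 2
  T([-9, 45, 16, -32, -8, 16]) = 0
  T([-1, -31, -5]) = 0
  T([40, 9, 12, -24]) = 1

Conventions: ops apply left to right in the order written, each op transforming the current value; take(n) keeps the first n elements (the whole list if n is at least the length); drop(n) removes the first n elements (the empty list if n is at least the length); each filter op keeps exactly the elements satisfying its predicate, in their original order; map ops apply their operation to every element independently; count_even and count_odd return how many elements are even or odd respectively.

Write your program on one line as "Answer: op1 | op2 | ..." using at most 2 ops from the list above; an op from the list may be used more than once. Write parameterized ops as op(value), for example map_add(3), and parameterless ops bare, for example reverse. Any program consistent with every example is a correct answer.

take(2) | count_even

Check, running the answer program on each example:
  [46, 18, 25, -31] -> [46, 18] -> 2
  [-6, -4, -49, 41, 29, 43, 43, 0] -> [-6, -4] -> 2
  [-9, 45, 16, -32, -8, 16] -> [-9, 45] -> 0
  [-1, -31, -5] -> [-1, -31] -> 0
  [40, 9, 12, -24] -> [40, 9] -> 1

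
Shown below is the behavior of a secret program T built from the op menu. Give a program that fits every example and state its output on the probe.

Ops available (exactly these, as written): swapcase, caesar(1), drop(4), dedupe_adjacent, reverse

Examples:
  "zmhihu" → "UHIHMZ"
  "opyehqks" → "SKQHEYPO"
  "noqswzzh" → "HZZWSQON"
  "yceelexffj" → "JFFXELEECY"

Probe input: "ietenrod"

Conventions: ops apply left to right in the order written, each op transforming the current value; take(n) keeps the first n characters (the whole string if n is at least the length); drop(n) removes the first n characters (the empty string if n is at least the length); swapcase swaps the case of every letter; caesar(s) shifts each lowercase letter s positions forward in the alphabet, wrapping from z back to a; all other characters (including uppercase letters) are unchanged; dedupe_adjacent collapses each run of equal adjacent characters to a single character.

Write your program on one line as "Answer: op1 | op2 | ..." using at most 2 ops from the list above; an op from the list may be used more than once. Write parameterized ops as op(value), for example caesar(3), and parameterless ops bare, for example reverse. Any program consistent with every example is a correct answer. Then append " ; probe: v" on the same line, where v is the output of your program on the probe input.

reverse | swapcase ; probe: "DORNETEI"

Check, running the answer program on each example:
  "zmhihu" -> "uhihmz" -> "UHIHMZ"
  "opyehqks" -> "skqheypo" -> "SKQHEYPO"
  "noqswzzh" -> "hzzwsqon" -> "HZZWSQON"
  "yceelexffj" -> "jffxeleecy" -> "JFFXELEECY"
  probe: "ietenrod" -> "dornetei" -> "DORNETEI"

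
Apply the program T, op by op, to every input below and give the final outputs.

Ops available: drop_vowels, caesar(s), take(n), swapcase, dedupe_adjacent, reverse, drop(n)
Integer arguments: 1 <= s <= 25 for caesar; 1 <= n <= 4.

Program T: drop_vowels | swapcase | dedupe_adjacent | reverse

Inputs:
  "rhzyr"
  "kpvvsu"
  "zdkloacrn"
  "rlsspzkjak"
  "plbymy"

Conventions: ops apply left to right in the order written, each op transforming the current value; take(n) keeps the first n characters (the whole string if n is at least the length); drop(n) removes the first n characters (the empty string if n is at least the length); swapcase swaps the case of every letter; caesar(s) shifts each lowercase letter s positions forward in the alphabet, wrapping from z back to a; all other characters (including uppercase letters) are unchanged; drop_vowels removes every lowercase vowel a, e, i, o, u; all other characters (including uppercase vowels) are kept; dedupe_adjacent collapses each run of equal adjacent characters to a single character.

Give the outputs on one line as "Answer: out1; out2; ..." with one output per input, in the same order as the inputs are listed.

Execution, op by op:
  "rhzyr" -> "rhzyr" -> "RHZYR" -> "RHZYR" -> "RYZHR"
  "kpvvsu" -> "kpvvs" -> "KPVVS" -> "KPVS" -> "SVPK"
  "zdkloacrn" -> "zdklcrn" -> "ZDKLCRN" -> "ZDKLCRN" -> "NRCLKDZ"
  "rlsspzkjak" -> "rlsspzkjk" -> "RLSSPZKJK" -> "RLSPZKJK" -> "KJKZPSLR"
  "plbymy" -> "plbymy" -> "PLBYMY" -> "PLBYMY" -> "YMYBLP"

"RYZHR"; "SVPK"; "NRCLKDZ"; "KJKZPSLR"; "YMYBLP"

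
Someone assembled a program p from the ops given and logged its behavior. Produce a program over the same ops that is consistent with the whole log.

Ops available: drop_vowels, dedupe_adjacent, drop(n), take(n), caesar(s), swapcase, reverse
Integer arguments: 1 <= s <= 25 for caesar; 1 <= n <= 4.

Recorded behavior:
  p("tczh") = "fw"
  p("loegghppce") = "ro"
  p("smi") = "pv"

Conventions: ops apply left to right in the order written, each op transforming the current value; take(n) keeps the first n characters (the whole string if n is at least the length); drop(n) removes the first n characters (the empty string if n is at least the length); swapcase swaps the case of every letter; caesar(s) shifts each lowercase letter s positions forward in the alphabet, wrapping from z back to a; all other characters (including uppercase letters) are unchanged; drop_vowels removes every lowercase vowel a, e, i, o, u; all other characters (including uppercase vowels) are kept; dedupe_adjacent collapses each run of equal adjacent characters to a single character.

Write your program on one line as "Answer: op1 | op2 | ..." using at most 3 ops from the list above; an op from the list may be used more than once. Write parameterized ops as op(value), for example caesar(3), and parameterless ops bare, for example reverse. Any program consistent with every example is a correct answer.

take(2) | caesar(3) | reverse

Check, running the answer program on each example:
  "tczh" -> "tc" -> "wf" -> "fw"
  "loegghppce" -> "lo" -> "or" -> "ro"
  "smi" -> "sm" -> "vp" -> "pv"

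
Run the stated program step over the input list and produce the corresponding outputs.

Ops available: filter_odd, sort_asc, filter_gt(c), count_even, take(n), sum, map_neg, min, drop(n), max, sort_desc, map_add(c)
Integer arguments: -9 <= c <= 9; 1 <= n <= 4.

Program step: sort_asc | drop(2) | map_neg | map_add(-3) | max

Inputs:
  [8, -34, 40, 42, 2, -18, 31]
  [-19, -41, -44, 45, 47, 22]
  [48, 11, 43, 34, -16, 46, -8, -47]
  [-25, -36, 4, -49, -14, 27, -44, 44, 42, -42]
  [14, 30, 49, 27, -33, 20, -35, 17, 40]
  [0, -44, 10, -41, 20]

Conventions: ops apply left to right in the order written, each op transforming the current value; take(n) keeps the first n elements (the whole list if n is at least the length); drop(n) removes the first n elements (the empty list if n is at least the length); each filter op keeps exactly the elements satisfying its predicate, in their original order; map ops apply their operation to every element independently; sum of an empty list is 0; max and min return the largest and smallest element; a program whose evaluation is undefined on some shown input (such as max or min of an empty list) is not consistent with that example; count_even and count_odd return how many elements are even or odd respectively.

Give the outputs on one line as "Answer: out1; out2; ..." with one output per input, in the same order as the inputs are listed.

-5; 16; 5; 39; -17; -3

Execution, op by op:
  [8, -34, 40, 42, 2, -18, 31] -> [-34, -18, 2, 8, 31, 40, 42] -> [2, 8, 31, 40, 42] -> [-2, -8, -31, -40, -42] -> [-5, -11, -34, -43, -45] -> -5
  [-19, -41, -44, 45, 47, 22] -> [-44, -41, -19, 22, 45, 47] -> [-19, 22, 45, 47] -> [19, -22, -45, -47] -> [16, -25, -48, -50] -> 16
  [48, 11, 43, 34, -16, 46, -8, -47] -> [-47, -16, -8, 11, 34, 43, 46, 48] -> [-8, 11, 34, 43, 46, 48] -> [8, -11, -34, -43, -46, -48] -> [5, -14, -37, -46, -49, -51] -> 5
  [-25, -36, 4, -49, -14, 27, -44, 44, 42, -42] -> [-49, -44, -42, -36, -25, -14, 4, 27, 42, 44] -> [-42, -36, -25, -14, 4, 27, 42, 44] -> [42, 36, 25, 14, -4, -27, -42, -44] -> [39, 33, 22, 11, -7, -30, -45, -47] -> 39
  [14, 30, 49, 27, -33, 20, -35, 17, 40] -> [-35, -33, 14, 17, 20, 27, 30, 40, 49] -> [14, 17, 20, 27, 30, 40, 49] -> [-14, -17, -20, -27, -30, -40, -49] -> [-17, -20, -23, -30, -33, -43, -52] -> -17
  [0, -44, 10, -41, 20] -> [-44, -41, 0, 10, 20] -> [0, 10, 20] -> [0, -10, -20] -> [-3, -13, -23] -> -3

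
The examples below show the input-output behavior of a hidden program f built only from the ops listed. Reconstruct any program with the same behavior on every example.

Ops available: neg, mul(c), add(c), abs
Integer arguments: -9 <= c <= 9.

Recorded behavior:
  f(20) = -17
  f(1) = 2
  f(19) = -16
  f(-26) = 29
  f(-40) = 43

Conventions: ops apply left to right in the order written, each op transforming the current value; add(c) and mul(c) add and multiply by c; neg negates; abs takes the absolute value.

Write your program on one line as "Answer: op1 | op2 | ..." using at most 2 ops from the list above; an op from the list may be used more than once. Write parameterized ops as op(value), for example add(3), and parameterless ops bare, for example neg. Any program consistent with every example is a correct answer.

neg | add(3)

Check, running the answer program on each example:
  20 -> -20 -> -17
  1 -> -1 -> 2
  19 -> -19 -> -16
  -26 -> 26 -> 29
  -40 -> 40 -> 43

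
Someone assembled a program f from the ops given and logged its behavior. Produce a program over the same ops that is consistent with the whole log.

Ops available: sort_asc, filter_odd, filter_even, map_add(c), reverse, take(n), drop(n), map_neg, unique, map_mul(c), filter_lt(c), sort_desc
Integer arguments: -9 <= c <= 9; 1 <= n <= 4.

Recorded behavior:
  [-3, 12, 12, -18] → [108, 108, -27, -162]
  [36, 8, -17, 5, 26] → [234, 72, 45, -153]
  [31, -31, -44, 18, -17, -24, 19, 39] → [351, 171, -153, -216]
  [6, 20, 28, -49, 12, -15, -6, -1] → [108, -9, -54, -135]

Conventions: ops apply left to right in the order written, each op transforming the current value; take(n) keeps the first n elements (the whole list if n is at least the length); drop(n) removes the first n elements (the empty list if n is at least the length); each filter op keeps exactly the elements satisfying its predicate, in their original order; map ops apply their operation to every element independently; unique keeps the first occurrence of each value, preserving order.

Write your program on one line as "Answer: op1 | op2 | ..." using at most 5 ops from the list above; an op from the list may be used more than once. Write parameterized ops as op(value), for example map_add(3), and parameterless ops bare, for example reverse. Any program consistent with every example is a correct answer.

reverse | map_mul(9) | take(4) | sort_desc

Check, running the answer program on each example:
  [-3, 12, 12, -18] -> [-18, 12, 12, -3] -> [-162, 108, 108, -27] -> [-162, 108, 108, -27] -> [108, 108, -27, -162]
  [36, 8, -17, 5, 26] -> [26, 5, -17, 8, 36] -> [234, 45, -153, 72, 324] -> [234, 45, -153, 72] -> [234, 72, 45, -153]
  [31, -31, -44, 18, -17, -24, 19, 39] -> [39, 19, -24, -17, 18, -44, -31, 31] -> [351, 171, -216, -153, 162, -396, -279, 279] -> [351, 171, -216, -153] -> [351, 171, -153, -216]
  [6, 20, 28, -49, 12, -15, -6, -1] -> [-1, -6, -15, 12, -49, 28, 20, 6] -> [-9, -54, -135, 108, -441, 252, 180, 54] -> [-9, -54, -135, 108] -> [108, -9, -54, -135]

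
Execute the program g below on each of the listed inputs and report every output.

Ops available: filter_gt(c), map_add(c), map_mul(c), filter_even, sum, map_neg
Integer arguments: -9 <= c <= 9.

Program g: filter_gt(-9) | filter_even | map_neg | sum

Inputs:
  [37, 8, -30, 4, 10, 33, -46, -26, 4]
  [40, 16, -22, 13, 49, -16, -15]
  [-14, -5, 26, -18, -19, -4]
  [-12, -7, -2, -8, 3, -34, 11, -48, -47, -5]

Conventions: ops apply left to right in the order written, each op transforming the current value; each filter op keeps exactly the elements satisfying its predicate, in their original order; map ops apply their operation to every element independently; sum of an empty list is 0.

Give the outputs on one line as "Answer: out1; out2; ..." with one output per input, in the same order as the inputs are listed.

Execution, op by op:
  [37, 8, -30, 4, 10, 33, -46, -26, 4] -> [37, 8, 4, 10, 33, 4] -> [8, 4, 10, 4] -> [-8, -4, -10, -4] -> -26
  [40, 16, -22, 13, 49, -16, -15] -> [40, 16, 13, 49] -> [40, 16] -> [-40, -16] -> -56
  [-14, -5, 26, -18, -19, -4] -> [-5, 26, -4] -> [26, -4] -> [-26, 4] -> -22
  [-12, -7, -2, -8, 3, -34, 11, -48, -47, -5] -> [-7, -2, -8, 3, 11, -5] -> [-2, -8] -> [2, 8] -> 10

-26; -56; -22; 10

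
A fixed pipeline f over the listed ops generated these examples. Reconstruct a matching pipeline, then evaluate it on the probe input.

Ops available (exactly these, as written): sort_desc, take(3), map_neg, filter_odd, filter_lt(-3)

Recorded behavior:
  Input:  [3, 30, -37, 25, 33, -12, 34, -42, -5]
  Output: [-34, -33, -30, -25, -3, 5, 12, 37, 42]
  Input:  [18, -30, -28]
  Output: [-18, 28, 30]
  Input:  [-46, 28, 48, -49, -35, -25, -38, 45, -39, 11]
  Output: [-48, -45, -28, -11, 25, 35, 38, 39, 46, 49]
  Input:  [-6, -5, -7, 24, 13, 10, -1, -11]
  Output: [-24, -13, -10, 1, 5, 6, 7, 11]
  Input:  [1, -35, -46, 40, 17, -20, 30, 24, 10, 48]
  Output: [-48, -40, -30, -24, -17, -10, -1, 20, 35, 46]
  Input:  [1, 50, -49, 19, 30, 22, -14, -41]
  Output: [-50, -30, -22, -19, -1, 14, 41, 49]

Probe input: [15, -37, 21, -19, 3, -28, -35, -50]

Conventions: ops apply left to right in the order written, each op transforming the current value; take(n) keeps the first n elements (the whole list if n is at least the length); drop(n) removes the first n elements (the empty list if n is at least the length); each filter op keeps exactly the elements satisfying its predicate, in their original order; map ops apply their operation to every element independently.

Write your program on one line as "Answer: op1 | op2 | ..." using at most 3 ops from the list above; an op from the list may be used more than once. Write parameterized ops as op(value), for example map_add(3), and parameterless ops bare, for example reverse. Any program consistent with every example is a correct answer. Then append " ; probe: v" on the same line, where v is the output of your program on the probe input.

sort_desc | map_neg ; probe: [-21, -15, -3, 19, 28, 35, 37, 50]

Check, running the answer program on each example:
  [3, 30, -37, 25, 33, -12, 34, -42, -5] -> [34, 33, 30, 25, 3, -5, -12, -37, -42] -> [-34, -33, -30, -25, -3, 5, 12, 37, 42]
  [18, -30, -28] -> [18, -28, -30] -> [-18, 28, 30]
  [-46, 28, 48, -49, -35, -25, -38, 45, -39, 11] -> [48, 45, 28, 11, -25, -35, -38, -39, -46, -49] -> [-48, -45, -28, -11, 25, 35, 38, 39, 46, 49]
  [-6, -5, -7, 24, 13, 10, -1, -11] -> [24, 13, 10, -1, -5, -6, -7, -11] -> [-24, -13, -10, 1, 5, 6, 7, 11]
  [1, -35, -46, 40, 17, -20, 30, 24, 10, 48] -> [48, 40, 30, 24, 17, 10, 1, -20, -35, -46] -> [-48, -40, -30, -24, -17, -10, -1, 20, 35, 46]
  [1, 50, -49, 19, 30, 22, -14, -41] -> [50, 30, 22, 19, 1, -14, -41, -49] -> [-50, -30, -22, -19, -1, 14, 41, 49]
  probe: [15, -37, 21, -19, 3, -28, -35, -50] -> [21, 15, 3, -19, -28, -35, -37, -50] -> [-21, -15, -3, 19, 28, 35, 37, 50]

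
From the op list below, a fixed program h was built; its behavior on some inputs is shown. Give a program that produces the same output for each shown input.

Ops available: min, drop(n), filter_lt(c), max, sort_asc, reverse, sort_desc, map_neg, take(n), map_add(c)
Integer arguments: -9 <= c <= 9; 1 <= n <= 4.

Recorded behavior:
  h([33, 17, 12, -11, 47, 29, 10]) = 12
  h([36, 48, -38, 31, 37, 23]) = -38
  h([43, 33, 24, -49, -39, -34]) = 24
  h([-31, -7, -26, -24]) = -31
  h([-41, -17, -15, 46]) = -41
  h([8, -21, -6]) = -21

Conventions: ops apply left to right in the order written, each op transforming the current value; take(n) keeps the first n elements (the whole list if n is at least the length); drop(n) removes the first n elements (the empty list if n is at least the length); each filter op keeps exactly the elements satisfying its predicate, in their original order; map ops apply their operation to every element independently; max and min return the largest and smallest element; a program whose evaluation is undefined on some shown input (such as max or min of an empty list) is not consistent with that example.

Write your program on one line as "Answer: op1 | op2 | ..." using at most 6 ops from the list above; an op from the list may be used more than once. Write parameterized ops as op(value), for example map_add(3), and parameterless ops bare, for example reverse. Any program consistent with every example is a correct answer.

take(4) | reverse | drop(1) | reverse | min

Check, running the answer program on each example:
  [33, 17, 12, -11, 47, 29, 10] -> [33, 17, 12, -11] -> [-11, 12, 17, 33] -> [12, 17, 33] -> [33, 17, 12] -> 12
  [36, 48, -38, 31, 37, 23] -> [36, 48, -38, 31] -> [31, -38, 48, 36] -> [-38, 48, 36] -> [36, 48, -38] -> -38
  [43, 33, 24, -49, -39, -34] -> [43, 33, 24, -49] -> [-49, 24, 33, 43] -> [24, 33, 43] -> [43, 33, 24] -> 24
  [-31, -7, -26, -24] -> [-31, -7, -26, -24] -> [-24, -26, -7, -31] -> [-26, -7, -31] -> [-31, -7, -26] -> -31
  [-41, -17, -15, 46] -> [-41, -17, -15, 46] -> [46, -15, -17, -41] -> [-15, -17, -41] -> [-41, -17, -15] -> -41
  [8, -21, -6] -> [8, -21, -6] -> [-6, -21, 8] -> [-21, 8] -> [8, -21] -> -21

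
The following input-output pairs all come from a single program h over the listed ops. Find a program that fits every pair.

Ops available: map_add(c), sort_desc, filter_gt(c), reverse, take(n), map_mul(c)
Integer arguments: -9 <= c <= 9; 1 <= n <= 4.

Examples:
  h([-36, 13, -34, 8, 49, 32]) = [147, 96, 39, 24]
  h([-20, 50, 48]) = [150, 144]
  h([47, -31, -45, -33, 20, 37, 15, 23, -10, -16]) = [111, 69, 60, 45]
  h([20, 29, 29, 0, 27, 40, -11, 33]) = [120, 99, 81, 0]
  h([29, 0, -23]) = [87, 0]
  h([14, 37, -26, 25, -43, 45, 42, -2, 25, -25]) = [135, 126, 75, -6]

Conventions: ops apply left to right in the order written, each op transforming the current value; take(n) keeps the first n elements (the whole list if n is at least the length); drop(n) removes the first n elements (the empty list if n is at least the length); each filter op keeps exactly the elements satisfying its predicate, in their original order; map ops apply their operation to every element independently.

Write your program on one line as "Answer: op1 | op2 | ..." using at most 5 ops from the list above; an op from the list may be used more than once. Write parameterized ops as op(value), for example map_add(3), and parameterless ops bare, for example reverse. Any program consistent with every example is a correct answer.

reverse | filter_gt(-5) | take(4) | map_mul(3) | sort_desc

Check, running the answer program on each example:
  [-36, 13, -34, 8, 49, 32] -> [32, 49, 8, -34, 13, -36] -> [32, 49, 8, 13] -> [32, 49, 8, 13] -> [96, 147, 24, 39] -> [147, 96, 39, 24]
  [-20, 50, 48] -> [48, 50, -20] -> [48, 50] -> [48, 50] -> [144, 150] -> [150, 144]
  [47, -31, -45, -33, 20, 37, 15, 23, -10, -16] -> [-16, -10, 23, 15, 37, 20, -33, -45, -31, 47] -> [23, 15, 37, 20, 47] -> [23, 15, 37, 20] -> [69, 45, 111, 60] -> [111, 69, 60, 45]
  [20, 29, 29, 0, 27, 40, -11, 33] -> [33, -11, 40, 27, 0, 29, 29, 20] -> [33, 40, 27, 0, 29, 29, 20] -> [33, 40, 27, 0] -> [99, 120, 81, 0] -> [120, 99, 81, 0]
  [29, 0, -23] -> [-23, 0, 29] -> [0, 29] -> [0, 29] -> [0, 87] -> [87, 0]
  [14, 37, -26, 25, -43, 45, 42, -2, 25, -25] -> [-25, 25, -2, 42, 45, -43, 25, -26, 37, 14] -> [25, -2, 42, 45, 25, 37, 14] -> [25, -2, 42, 45] -> [75, -6, 126, 135] -> [135, 126, 75, -6]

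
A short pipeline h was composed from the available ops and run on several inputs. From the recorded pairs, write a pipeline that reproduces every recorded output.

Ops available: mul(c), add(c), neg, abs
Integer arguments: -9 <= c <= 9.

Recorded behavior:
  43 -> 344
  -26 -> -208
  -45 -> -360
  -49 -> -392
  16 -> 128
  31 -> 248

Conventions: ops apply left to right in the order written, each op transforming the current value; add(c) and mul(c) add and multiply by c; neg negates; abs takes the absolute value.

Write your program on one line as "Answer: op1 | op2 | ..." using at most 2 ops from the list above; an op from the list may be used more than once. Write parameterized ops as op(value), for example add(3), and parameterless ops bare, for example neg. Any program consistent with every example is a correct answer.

neg | mul(-8)

Check, running the answer program on each example:
  43 -> -43 -> 344
  -26 -> 26 -> -208
  -45 -> 45 -> -360
  -49 -> 49 -> -392
  16 -> -16 -> 128
  31 -> -31 -> 248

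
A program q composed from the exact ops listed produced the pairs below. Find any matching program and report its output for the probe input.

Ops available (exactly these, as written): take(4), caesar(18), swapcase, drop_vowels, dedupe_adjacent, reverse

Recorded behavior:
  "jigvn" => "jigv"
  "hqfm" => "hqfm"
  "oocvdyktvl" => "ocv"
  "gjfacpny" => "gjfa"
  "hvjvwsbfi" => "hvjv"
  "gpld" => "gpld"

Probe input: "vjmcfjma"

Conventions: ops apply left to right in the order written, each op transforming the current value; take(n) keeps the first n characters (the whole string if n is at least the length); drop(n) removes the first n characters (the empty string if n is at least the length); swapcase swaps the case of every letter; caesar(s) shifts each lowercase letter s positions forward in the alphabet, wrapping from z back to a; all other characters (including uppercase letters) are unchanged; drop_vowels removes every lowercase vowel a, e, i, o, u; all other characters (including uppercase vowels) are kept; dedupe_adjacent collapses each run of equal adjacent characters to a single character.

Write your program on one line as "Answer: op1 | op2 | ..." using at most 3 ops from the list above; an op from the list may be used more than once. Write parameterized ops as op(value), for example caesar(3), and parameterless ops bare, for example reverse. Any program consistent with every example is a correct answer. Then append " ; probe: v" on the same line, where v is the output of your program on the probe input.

take(4) | dedupe_adjacent ; probe: "vjmc"

Check, running the answer program on each example:
  "jigvn" -> "jigv" -> "jigv"
  "hqfm" -> "hqfm" -> "hqfm"
  "oocvdyktvl" -> "oocv" -> "ocv"
  "gjfacpny" -> "gjfa" -> "gjfa"
  "hvjvwsbfi" -> "hvjv" -> "hvjv"
  "gpld" -> "gpld" -> "gpld"
  probe: "vjmcfjma" -> "vjmc" -> "vjmc"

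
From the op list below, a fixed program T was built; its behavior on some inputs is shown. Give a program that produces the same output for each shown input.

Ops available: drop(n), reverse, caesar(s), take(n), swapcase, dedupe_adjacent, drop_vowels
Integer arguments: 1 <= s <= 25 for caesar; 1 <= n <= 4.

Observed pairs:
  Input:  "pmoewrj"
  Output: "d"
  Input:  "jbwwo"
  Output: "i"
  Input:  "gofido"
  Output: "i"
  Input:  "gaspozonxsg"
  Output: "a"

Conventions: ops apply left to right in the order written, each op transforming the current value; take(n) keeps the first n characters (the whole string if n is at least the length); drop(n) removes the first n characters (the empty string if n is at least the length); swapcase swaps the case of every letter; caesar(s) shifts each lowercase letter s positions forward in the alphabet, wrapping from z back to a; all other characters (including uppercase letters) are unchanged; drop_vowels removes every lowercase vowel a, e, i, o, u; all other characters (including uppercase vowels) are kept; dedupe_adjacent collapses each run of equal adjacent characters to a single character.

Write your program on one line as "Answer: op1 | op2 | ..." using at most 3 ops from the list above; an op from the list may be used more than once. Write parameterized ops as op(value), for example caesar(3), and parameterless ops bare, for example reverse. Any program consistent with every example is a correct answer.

reverse | caesar(20) | take(1)

Check, running the answer program on each example:
  "pmoewrj" -> "jrweomp" -> "dlqyigj" -> "d"
  "jbwwo" -> "owwbj" -> "iqqvd" -> "i"
  "gofido" -> "odifog" -> "ixczia" -> "i"
  "gaspozonxsg" -> "gsxnozopsag" -> "amrhitijmua" -> "a"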